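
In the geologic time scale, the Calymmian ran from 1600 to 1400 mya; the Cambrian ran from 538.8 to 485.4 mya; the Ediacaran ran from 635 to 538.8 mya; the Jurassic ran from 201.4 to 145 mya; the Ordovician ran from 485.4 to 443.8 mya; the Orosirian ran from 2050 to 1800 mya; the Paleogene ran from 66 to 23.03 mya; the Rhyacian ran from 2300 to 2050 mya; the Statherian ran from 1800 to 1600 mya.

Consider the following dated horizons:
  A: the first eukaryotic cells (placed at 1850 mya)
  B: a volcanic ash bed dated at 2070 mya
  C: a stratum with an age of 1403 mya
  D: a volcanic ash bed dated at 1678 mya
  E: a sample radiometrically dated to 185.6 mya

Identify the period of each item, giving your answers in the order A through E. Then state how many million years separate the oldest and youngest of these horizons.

A — Orosirian; B — Rhyacian; C — Calymmian; D — Statherian; E — Jurassic; span 1884.4 million years

Match each age against the start–end ranges in the excerpt: A = 1850 Ma → Orosirian (2050–1800); B = 2070 Ma → Rhyacian (2300–2050); C = 1403 Ma → Calymmian (1600–1400); D = 1678 Ma → Statherian (1800–1600); E = 185.6 Ma → Jurassic (201.4–145).
The largest age is 2070 Ma and the smallest is 185.6 Ma; their difference is 1884.4 Myr.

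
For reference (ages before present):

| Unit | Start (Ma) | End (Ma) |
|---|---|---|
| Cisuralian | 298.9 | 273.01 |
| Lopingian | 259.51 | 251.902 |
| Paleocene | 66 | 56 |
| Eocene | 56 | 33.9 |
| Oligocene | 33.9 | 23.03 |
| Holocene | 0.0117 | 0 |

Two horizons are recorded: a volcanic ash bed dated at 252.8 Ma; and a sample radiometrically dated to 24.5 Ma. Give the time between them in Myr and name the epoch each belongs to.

228.3 million years apart; the first in the Lopingian, the second in the Oligocene

Elapsed time: 252.8 − 24.5 = 228.3 Myr.
252.8 Ma lies within 259.51–251.902 Ma: Lopingian.
24.5 Ma lies within 33.9–23.03 Ma: Oligocene.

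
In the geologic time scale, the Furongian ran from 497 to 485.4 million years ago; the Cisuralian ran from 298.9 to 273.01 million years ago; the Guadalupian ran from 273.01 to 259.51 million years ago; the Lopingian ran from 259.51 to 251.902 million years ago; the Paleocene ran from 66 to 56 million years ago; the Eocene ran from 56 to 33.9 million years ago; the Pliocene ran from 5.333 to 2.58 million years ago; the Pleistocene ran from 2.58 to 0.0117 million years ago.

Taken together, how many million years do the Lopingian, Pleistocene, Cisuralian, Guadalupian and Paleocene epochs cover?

Each duration: Lopingian = 7.608; Pleistocene = 2.5683; Cisuralian = 25.89; Guadalupian = 13.5; Paleocene = 10.
Sum: 7.608 + 2.5683 + 25.89 + 13.5 + 10 = 59.5663 Myr.

59.5663 million years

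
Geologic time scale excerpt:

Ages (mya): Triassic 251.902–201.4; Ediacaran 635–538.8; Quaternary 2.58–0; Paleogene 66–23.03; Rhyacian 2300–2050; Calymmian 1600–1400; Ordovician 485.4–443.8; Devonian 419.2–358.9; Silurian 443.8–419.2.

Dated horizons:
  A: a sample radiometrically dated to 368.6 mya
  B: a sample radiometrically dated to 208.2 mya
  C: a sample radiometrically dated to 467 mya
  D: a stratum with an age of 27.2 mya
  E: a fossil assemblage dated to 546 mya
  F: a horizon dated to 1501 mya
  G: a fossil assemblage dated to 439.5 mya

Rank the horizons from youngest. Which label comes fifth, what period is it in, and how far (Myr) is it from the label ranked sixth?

Smaller Ma means younger, so youngest first: D 27.2 < B 208.2 < A 368.6 < G 439.5 < C 467 < E 546 < F 1501.
Counting 5 along gives C (467 Ma); the excerpt puts that inside the Ordovician, 485.4–443.8 Ma.
Next in line is E (546 Ma), and 546 − 467 = 79 Myr.

C, in the Ordovician; 79 million years to E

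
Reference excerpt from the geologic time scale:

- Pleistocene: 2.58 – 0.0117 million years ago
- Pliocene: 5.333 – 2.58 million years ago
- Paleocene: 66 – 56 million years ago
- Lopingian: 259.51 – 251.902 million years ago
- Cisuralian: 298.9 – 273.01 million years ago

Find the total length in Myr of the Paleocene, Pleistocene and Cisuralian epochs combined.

38.4583 million years

Each duration: Paleocene = 10; Pleistocene = 2.5683; Cisuralian = 25.89.
Sum: 10 + 2.5683 + 25.89 = 38.4583 Myr.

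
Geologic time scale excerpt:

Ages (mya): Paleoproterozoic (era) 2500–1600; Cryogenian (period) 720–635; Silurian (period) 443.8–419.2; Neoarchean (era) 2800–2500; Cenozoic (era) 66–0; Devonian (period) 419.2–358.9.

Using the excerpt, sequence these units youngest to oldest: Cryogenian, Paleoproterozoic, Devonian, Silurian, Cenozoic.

Cenozoic, then Devonian, then Silurian, then Cryogenian, then Paleoproterozoic

The oldest of these is Paleoproterozoic (starts 2500 Ma) and the youngest is Cenozoic (ends 0 Ma).
In between, by decreasing start age: Cryogenian (720), Silurian (443.8), Devonian (419.2).
Listing youngest first means reversing that sequence.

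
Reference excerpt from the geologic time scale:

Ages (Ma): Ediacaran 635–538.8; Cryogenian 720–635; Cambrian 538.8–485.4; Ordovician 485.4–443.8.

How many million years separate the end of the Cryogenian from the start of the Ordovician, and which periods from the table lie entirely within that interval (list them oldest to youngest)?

The Cryogenian closes at 635 Ma and the Ordovician opens at 485.4 Ma, so the interval is 635 − 485.4 = 149.6 Myr.
A period fits inside if it starts at or after 635 Ma and ends at or before 485.4 Ma; oldest first that gives Ediacaran, Cambrian.

149.6 million years; Ediacaran, Cambrian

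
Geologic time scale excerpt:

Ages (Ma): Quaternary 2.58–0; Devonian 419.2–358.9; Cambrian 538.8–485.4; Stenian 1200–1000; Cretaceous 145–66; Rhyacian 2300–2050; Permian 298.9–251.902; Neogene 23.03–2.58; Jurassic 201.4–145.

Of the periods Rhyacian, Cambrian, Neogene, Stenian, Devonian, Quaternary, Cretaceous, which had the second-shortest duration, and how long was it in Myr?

Neogene, 20.45 million years

Start − end for each: Rhyacian 2300 − 2050 = 250; Cambrian 538.8 − 485.4 = 53.4; Neogene 23.03 − 2.58 = 20.45; Stenian 1200 − 1000 = 200; Devonian 419.2 − 358.9 = 60.3; Quaternary 2.58 − 0 = 2.58; Cretaceous 145 − 66 = 79.
Ranking these from shortest: Quaternary < Neogene < Cambrian < Devonian < Cretaceous < Stenian < Rhyacian.
Position 2 in that ranking is Neogene, which lasted 20.45 Myr.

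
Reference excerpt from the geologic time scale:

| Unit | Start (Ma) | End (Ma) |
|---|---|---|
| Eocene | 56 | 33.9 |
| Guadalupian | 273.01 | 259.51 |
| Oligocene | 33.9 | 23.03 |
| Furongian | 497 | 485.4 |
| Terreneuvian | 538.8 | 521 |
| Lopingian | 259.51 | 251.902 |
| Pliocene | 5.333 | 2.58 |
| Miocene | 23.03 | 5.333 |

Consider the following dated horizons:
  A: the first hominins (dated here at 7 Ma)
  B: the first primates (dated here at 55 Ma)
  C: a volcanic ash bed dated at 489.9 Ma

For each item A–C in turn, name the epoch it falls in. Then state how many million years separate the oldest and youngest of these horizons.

A: 7 Ma lies in 23.03–5.333 Ma, so Miocene.
B: 55 Ma lies in 56–33.9 Ma, so Eocene.
C: 489.9 Ma lies in 497–485.4 Ma, so Furongian.
Oldest = 489.9 Ma, youngest = 7 Ma → span 482.9 Myr.

A — Miocene; B — Eocene; C — Furongian; span 482.9 million years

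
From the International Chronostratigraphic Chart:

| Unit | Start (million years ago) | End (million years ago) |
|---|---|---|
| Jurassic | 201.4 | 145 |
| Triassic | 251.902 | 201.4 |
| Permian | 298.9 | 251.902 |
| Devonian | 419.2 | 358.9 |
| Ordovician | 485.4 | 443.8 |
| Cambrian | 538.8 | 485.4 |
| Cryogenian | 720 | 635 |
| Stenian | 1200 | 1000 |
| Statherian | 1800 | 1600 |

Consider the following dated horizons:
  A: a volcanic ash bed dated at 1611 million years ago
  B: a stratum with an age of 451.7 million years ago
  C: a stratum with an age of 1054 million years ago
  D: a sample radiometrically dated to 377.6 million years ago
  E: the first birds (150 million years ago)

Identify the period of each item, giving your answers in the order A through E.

A: 1611 Ma lies in 1800–1600 Ma, so Statherian.
B: 451.7 Ma lies in 485.4–443.8 Ma, so Ordovician.
C: 1054 Ma lies in 1200–1000 Ma, so Stenian.
D: 377.6 Ma lies in 419.2–358.9 Ma, so Devonian.
E: 150 Ma lies in 201.4–145 Ma, so Jurassic.

A — Statherian; B — Ordovician; C — Stenian; D — Devonian; E — Jurassic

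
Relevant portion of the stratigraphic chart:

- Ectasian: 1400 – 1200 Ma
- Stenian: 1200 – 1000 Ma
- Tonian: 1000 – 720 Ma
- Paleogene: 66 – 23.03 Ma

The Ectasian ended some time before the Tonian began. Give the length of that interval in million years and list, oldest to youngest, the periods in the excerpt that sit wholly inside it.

The Ectasian closes at 1200 Ma and the Tonian opens at 1000 Ma, so the interval is 1200 − 1000 = 200 Myr.
A period fits inside if it starts at or after 1200 Ma and ends at or before 1000 Ma; oldest first that gives Stenian.

200 million years; Stenian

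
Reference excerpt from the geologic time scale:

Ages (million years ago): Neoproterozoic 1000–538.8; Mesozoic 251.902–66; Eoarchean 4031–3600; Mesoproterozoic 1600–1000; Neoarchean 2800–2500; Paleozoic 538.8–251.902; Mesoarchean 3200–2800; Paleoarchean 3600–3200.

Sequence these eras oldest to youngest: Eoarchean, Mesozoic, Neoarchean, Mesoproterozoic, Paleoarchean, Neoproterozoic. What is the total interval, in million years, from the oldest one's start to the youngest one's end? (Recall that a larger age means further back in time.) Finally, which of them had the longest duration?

From the excerpt: Eoarchean 4031–3600; Mesozoic 251.902–66; Neoarchean 2800–2500; Mesoproterozoic 1600–1000; Paleoarchean 3600–3200; Neoproterozoic 1000–538.8 (Ma).
Larger Ma is earlier, so the oldest is Eoarchean and the youngest is Mesozoic; oldest to youngest: Eoarchean, Paleoarchean, Neoarchean, Mesoproterozoic, Neoproterozoic, Mesozoic.
Oldest start 4031 minus youngest end 66 gives 3965 Myr overall.
Individual lengths (start − end): Paleoarchean 400; Neoarchean 300; Neoproterozoic 461.2; Eoarchean 431; Mesozoic 185.902; Mesoproterozoic 600. The largest is Mesoproterozoic at 600 Myr.

Eoarchean, Paleoarchean, Neoarchean, Mesoproterozoic, Neoproterozoic, Mesozoic; total span 3965 Myr; longest is Mesoproterozoic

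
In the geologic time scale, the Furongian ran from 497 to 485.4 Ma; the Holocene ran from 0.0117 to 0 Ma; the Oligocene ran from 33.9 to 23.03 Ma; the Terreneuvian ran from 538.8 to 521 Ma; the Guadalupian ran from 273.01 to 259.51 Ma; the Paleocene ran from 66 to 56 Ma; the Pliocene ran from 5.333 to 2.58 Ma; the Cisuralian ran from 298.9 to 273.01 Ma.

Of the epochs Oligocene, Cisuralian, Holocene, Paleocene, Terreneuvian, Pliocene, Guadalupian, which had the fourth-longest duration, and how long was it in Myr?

Oligocene, 10.87 million years

Start − end for each: Oligocene 33.9 − 23.03 = 10.87; Cisuralian 298.9 − 273.01 = 25.89; Holocene 0.0117 − 0 = 0.0117; Paleocene 66 − 56 = 10; Terreneuvian 538.8 − 521 = 17.8; Pliocene 5.333 − 2.58 = 2.753; Guadalupian 273.01 − 259.51 = 13.5.
Ranking these from longest: Cisuralian > Terreneuvian > Guadalupian > Oligocene > Paleocene > Pliocene > Holocene.
Position 4 in that ranking is Oligocene, which lasted 10.87 Myr.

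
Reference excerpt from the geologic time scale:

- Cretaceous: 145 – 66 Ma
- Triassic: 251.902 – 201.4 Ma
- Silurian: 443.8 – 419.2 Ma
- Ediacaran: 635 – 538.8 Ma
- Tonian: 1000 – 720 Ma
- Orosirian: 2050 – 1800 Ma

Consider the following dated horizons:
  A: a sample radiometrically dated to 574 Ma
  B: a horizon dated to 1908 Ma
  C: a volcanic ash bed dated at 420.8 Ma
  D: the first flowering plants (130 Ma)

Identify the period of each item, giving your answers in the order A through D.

Match each age against the start–end ranges in the excerpt: A = 574 Ma → Ediacaran (635–538.8); B = 1908 Ma → Orosirian (2050–1800); C = 420.8 Ma → Silurian (443.8–419.2); D = 130 Ma → Cretaceous (145–66).

A — Ediacaran; B — Orosirian; C — Silurian; D — Cretaceous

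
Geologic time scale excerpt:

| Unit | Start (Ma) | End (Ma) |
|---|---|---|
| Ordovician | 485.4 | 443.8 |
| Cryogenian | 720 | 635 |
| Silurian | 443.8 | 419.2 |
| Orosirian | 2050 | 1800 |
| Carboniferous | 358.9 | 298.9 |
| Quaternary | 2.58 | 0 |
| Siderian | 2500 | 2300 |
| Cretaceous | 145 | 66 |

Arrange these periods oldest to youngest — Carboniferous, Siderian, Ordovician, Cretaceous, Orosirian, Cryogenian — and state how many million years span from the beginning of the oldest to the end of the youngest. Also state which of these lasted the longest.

Siderian, Orosirian, Cryogenian, Ordovician, Carboniferous, Cretaceous; total span 2434 Myr; longest is Orosirian

From the excerpt: Carboniferous 358.9–298.9; Siderian 2500–2300; Ordovician 485.4–443.8; Cretaceous 145–66; Orosirian 2050–1800; Cryogenian 720–635 (Ma).
Larger Ma is earlier, so the oldest is Siderian and the youngest is Cretaceous; oldest to youngest: Siderian, Orosirian, Cryogenian, Ordovician, Carboniferous, Cretaceous.
Oldest start 2500 minus youngest end 66 gives 2434 Myr overall.
Individual lengths (start − end): Siderian 200; Cretaceous 79; Carboniferous 60; Cryogenian 85; Ordovician 41.6; Orosirian 250. The largest is Orosirian at 250 Myr.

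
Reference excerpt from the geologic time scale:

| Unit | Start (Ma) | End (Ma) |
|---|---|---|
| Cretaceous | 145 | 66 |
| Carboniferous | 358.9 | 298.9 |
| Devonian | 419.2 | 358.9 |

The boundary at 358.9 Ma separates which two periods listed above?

The Devonian ends at 358.9 Ma and the Carboniferous begins at 358.9 Ma, so they share that boundary.

Devonian and Carboniferous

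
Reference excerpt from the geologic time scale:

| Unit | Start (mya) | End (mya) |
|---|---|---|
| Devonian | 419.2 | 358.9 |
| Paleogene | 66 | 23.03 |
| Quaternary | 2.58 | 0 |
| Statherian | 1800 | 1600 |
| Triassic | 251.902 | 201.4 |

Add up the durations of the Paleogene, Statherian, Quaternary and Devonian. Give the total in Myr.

Duration is start − end for each: (66 − 23.03) + (1800 − 1600) + (2.58 − 0) + (419.2 − 358.9).
That is 42.97 + 200 + 2.58 + 60.3, which totals 305.85 million years.

305.85 million years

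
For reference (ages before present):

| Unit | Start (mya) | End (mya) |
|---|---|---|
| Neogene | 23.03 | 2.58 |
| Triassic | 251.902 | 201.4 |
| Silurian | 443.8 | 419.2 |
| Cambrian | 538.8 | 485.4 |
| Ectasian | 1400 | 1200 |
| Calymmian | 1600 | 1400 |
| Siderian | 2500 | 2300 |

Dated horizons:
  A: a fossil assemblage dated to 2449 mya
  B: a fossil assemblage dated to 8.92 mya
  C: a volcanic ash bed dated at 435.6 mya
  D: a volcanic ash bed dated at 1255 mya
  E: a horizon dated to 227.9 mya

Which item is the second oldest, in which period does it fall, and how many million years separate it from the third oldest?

D, in the Ectasian; 819.4 million years to C

Larger Ma means older, so oldest first: A 2449 > D 1255 > C 435.6 > E 227.9 > B 8.92.
Counting 2 along gives D (1255 Ma); the excerpt puts that inside the Ectasian, 1400–1200 Ma.
Next in line is C (435.6 Ma), and 1255 − 435.6 = 819.4 Myr.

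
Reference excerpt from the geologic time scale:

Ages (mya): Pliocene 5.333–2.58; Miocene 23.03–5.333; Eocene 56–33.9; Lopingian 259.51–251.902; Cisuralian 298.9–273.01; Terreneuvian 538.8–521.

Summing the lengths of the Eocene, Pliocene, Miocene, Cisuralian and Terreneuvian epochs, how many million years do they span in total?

Duration is start − end for each: (56 − 33.9) + (5.333 − 2.58) + (23.03 − 5.333) + (298.9 − 273.01) + (538.8 − 521).
That is 22.1 + 2.753 + 17.697 + 25.89 + 17.8, which totals 86.24 million years.

86.24 million years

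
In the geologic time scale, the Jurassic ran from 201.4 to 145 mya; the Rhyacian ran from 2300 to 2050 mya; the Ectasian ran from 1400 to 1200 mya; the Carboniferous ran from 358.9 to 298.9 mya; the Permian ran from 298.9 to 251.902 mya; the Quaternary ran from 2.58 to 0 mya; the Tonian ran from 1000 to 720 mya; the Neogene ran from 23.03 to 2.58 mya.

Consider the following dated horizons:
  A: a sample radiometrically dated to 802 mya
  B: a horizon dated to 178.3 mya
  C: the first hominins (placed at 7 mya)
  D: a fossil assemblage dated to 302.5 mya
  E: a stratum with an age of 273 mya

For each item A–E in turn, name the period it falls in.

Match each age against the start–end ranges in the excerpt: A = 802 Ma → Tonian (1000–720); B = 178.3 Ma → Jurassic (201.4–145); C = 7 Ma → Neogene (23.03–2.58); D = 302.5 Ma → Carboniferous (358.9–298.9); E = 273 Ma → Permian (298.9–251.902).

A — Tonian; B — Jurassic; C — Neogene; D — Carboniferous; E — Permian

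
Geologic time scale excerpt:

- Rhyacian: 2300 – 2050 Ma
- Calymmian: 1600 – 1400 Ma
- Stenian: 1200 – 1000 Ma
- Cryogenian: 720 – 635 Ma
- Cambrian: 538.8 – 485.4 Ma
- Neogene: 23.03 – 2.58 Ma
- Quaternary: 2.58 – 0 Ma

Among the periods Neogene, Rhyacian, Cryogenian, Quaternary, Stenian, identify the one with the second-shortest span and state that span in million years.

Start − end for each: Neogene 23.03 − 2.58 = 20.45; Rhyacian 2300 − 2050 = 250; Cryogenian 720 − 635 = 85; Quaternary 2.58 − 0 = 2.58; Stenian 1200 − 1000 = 200.
Ranking these from shortest: Quaternary < Neogene < Cryogenian < Stenian < Rhyacian.
Position 2 in that ranking is Neogene, which lasted 20.45 Myr.

Neogene, 20.45 million years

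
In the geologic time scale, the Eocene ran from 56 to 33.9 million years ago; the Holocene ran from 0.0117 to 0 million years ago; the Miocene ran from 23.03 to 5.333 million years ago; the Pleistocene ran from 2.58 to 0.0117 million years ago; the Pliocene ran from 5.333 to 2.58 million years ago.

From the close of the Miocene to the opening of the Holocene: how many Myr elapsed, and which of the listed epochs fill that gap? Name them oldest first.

The Miocene closes at 5.333 Ma and the Holocene opens at 0.0117 Ma, so the interval is 5.333 − 0.0117 = 5.3213 Myr.
An epoch fits inside if it starts at or after 5.333 Ma and ends at or before 0.0117 Ma; oldest first that gives Pliocene, Pleistocene.

5.3213 million years; Pliocene, Pleistocene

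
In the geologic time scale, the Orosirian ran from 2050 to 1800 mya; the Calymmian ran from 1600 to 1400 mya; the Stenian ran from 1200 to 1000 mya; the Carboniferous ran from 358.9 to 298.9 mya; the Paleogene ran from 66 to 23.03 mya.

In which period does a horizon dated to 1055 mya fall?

Stenian

1055 Ma lies between 1200 and 1000 Ma, so it falls in the Stenian.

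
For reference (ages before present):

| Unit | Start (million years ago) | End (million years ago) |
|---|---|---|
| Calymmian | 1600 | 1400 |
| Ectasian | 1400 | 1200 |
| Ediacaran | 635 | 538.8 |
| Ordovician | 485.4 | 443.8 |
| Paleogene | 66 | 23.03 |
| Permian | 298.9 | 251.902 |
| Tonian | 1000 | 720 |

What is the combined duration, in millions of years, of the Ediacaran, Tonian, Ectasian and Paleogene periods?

Duration is start − end for each: (635 − 538.8) + (1000 − 720) + (1400 − 1200) + (66 − 23.03).
That is 96.2 + 280 + 200 + 42.97, which totals 619.17 million years.

619.17 million years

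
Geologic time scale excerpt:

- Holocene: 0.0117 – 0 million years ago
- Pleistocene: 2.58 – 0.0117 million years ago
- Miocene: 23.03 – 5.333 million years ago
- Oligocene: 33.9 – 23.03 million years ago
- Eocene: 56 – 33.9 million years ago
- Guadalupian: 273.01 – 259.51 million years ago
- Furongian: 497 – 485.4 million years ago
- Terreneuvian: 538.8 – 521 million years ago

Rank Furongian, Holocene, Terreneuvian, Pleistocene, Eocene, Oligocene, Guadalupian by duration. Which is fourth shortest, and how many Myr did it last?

Furongian, 11.6 million years

Start − end for each: Furongian 497 − 485.4 = 11.6; Holocene 0.0117 − 0 = 0.0117; Terreneuvian 538.8 − 521 = 17.8; Pleistocene 2.58 − 0.0117 = 2.5683; Eocene 56 − 33.9 = 22.1; Oligocene 33.9 − 23.03 = 10.87; Guadalupian 273.01 − 259.51 = 13.5.
Ranking these from shortest: Holocene < Pleistocene < Oligocene < Furongian < Guadalupian < Terreneuvian < Eocene.
Position 4 in that ranking is Furongian, which lasted 11.6 Myr.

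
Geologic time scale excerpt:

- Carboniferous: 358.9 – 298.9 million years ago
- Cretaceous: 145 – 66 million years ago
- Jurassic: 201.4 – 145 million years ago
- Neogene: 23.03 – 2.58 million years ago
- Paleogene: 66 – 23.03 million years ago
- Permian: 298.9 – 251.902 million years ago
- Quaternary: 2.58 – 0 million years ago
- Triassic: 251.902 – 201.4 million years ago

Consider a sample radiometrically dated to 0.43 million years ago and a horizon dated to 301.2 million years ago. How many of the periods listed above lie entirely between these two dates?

6

The older date is 301.2 Ma and the younger is 0.43 Ma.
Periods with start < 301.2 and end > 0.43 Ma: Permian (298.9–251.902), Triassic (251.902–201.4), Jurassic (201.4–145), Cretaceous (145–66), Paleogene (66–23.03), Neogene (23.03–2.58).
That is 6 complete periods.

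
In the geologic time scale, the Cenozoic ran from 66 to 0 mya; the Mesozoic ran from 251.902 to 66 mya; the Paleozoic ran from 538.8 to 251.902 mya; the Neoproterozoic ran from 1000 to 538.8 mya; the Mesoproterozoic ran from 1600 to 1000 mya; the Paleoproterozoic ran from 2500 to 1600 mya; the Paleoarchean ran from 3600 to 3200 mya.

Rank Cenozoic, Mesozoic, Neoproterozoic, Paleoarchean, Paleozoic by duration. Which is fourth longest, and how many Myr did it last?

Start − end for each: Cenozoic 66 − 0 = 66; Mesozoic 251.902 − 66 = 185.902; Neoproterozoic 1000 − 538.8 = 461.2; Paleoarchean 3600 − 3200 = 400; Paleozoic 538.8 − 251.902 = 286.898.
Ranking these from longest: Neoproterozoic > Paleoarchean > Paleozoic > Mesozoic > Cenozoic.
Position 4 in that ranking is Mesozoic, which lasted 185.902 Myr.

Mesozoic, 185.902 million years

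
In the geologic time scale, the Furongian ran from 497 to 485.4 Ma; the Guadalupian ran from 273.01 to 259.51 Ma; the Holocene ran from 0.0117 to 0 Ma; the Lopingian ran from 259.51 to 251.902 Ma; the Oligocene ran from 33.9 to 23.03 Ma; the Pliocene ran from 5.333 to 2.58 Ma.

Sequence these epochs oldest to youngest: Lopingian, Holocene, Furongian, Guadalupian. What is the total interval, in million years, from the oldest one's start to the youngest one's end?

Furongian, Guadalupian, Lopingian, Holocene; total span 497 Myr

Start ages (Ma): Furongian 497, Guadalupian 273.01, Lopingian 259.51, Holocene 0.0117.
Ordered oldest to youngest: Furongian, Guadalupian, Lopingian, Holocene.
Span = 497 − 0 = 497 Myr.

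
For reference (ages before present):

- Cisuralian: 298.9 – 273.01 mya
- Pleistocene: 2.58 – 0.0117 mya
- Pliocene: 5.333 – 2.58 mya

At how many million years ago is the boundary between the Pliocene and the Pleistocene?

The Pliocene ends and the Pleistocene begins at 2.58 mya.

2.58 mya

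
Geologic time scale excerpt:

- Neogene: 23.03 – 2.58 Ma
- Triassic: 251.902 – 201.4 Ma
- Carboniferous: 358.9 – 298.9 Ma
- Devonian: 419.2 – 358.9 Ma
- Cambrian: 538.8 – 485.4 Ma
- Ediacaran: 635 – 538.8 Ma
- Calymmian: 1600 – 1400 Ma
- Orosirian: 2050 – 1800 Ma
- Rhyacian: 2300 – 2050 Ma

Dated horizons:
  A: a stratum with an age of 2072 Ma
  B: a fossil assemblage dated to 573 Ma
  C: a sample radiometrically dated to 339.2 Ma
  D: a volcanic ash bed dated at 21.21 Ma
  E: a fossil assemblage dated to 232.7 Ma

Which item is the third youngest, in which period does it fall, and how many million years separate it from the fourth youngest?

C, in the Carboniferous; 233.8 million years to B

Smaller Ma means younger, so youngest first: D 21.21 < E 232.7 < C 339.2 < B 573 < A 2072.
Counting 3 along gives C (339.2 Ma); the excerpt puts that inside the Carboniferous, 358.9–298.9 Ma.
Next in line is B (573 Ma), and 573 − 339.2 = 233.8 Myr.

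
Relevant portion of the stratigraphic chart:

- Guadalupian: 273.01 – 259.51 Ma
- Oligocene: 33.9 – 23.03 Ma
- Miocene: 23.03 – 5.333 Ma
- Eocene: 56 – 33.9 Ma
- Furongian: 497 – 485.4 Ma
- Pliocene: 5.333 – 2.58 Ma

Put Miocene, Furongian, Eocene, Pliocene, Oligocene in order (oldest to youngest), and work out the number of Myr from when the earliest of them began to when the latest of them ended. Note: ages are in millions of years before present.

Furongian → Eocene → Oligocene → Miocene → Pliocene; total span 494.42 Myr

From the excerpt: Miocene 23.03–5.333; Furongian 497–485.4; Eocene 56–33.9; Pliocene 5.333–2.58; Oligocene 33.9–23.03 (Ma).
Larger Ma is earlier, so the oldest is Furongian and the youngest is Pliocene; oldest to youngest: Furongian, Eocene, Oligocene, Miocene, Pliocene.
Oldest start 497 minus youngest end 2.58 gives 494.42 Myr overall.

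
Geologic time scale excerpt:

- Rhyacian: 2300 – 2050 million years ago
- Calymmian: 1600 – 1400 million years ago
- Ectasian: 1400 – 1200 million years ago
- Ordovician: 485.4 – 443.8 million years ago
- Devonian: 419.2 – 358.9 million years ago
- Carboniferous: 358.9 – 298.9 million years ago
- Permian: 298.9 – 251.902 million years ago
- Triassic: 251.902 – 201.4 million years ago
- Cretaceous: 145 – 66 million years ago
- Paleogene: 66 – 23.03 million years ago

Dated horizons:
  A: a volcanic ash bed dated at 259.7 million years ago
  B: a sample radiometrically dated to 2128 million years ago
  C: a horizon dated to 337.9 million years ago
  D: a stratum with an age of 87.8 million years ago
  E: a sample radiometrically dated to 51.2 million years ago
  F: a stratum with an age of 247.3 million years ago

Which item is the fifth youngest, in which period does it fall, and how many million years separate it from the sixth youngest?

C, in the Carboniferous; 1790.1 million years to B

Smaller Ma means younger, so youngest first: E 51.2 < D 87.8 < F 247.3 < A 259.7 < C 337.9 < B 2128.
Counting 5 along gives C (337.9 Ma); the excerpt puts that inside the Carboniferous, 358.9–298.9 Ma.
Next in line is B (2128 Ma), and 2128 − 337.9 = 1790.1 Myr.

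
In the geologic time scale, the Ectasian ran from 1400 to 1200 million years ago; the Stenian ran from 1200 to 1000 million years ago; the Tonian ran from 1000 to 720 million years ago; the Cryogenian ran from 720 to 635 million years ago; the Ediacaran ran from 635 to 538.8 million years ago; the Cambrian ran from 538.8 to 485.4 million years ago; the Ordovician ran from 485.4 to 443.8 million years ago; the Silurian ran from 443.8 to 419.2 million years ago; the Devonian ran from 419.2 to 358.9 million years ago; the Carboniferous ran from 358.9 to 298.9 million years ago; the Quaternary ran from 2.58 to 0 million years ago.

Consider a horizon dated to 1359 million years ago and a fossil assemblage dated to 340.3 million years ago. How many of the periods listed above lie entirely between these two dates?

8

1359 Ma sits inside the Ectasian (1400–1200) and 340.3 Ma inside the Carboniferous (358.9–298.9); neither of those is wholly between the two dates.
The listed periods lying completely between them are Stenian, Tonian, Cryogenian, Ediacaran, Cambrian, Ordovician, Silurian, Devonian — 8 in all.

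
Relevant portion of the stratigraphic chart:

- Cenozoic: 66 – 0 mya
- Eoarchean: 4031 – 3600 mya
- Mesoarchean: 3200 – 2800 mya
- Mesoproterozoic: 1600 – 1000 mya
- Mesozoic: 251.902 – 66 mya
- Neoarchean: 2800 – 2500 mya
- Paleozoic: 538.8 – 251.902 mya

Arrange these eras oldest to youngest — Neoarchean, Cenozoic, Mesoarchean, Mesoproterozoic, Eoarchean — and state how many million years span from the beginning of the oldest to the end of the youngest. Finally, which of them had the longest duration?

Start ages (Ma): Eoarchean 4031, Mesoarchean 3200, Neoarchean 2800, Mesoproterozoic 1600, Cenozoic 66.
Ordered oldest to youngest: Eoarchean, Mesoarchean, Neoarchean, Mesoproterozoic, Cenozoic.
Span = 4031 − 0 = 4031 Myr.
Durations: Mesoproterozoic 600, Cenozoic 66, Mesoarchean 400, Neoarchean 300, Eoarchean 431 → longest is Mesoproterozoic (600 Myr).

Eoarchean → Mesoarchean → Neoarchean → Mesoproterozoic → Cenozoic; total span 4031 Myr; longest is Mesoproterozoic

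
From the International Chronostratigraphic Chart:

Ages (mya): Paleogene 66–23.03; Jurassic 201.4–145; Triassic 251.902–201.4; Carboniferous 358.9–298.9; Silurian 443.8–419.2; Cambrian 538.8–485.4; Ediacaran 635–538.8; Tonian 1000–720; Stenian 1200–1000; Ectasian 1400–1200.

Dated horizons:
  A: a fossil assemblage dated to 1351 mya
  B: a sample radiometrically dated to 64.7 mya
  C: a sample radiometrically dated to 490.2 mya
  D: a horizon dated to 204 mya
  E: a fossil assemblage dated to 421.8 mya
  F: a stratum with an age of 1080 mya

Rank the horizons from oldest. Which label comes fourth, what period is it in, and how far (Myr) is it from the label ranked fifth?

E, in the Silurian; 217.8 million years to D

Sorted oldest-first by Ma: A (1351), F (1080), C (490.2), E (421.8), D (204), B (64.7).
The fourth oldest is E at 421.8 Ma, which lies in 443.8–419.2 Ma: the Silurian.
The fifth oldest is D at 204 Ma; separation = |421.8 − 204| = 217.8 Myr.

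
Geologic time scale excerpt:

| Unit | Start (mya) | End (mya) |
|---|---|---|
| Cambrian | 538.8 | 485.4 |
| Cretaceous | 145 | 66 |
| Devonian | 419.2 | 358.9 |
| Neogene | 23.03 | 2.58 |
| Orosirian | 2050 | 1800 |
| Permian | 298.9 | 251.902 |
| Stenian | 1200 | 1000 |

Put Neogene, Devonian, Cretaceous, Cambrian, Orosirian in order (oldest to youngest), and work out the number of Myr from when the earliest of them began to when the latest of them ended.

Orosirian, Cambrian, Devonian, Cretaceous, Neogene; total span 2047.42 Myr

Start ages (Ma): Orosirian 2050, Cambrian 538.8, Devonian 419.2, Cretaceous 145, Neogene 23.03.
Ordered oldest to youngest: Orosirian, Cambrian, Devonian, Cretaceous, Neogene.
Span = 2050 − 2.58 = 2047.42 Myr.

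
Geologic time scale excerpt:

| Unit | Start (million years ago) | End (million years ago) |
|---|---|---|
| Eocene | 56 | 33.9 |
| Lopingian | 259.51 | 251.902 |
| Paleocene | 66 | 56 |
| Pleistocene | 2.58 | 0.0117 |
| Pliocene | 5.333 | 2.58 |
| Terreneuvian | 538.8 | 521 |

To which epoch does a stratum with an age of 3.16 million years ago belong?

3.16 Ma lies between 5.333 and 2.58 Ma, so it falls in the Pliocene.

Pliocene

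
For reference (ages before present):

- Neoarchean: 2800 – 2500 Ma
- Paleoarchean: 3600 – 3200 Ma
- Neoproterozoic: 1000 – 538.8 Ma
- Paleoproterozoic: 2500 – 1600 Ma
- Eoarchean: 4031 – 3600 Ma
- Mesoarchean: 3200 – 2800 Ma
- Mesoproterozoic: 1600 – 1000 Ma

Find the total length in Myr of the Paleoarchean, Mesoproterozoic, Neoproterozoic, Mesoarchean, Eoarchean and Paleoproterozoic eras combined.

Each duration: Paleoarchean = 400; Mesoproterozoic = 600; Neoproterozoic = 461.2; Mesoarchean = 400; Eoarchean = 431; Paleoproterozoic = 900.
Sum: 400 + 600 + 461.2 + 400 + 431 + 900 = 3192.2 Myr.

3192.2 million years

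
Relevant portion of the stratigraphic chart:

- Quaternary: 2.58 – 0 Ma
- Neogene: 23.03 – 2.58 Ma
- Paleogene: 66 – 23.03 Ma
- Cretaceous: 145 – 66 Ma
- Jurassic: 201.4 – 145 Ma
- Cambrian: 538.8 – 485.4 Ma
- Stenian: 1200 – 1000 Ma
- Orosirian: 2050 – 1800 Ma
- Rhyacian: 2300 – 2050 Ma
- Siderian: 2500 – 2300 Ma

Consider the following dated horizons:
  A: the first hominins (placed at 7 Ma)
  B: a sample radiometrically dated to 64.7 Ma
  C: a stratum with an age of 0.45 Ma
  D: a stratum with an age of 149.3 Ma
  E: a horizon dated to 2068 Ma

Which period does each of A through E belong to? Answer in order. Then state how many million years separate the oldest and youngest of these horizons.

A — Neogene; B — Paleogene; C — Quaternary; D — Jurassic; E — Rhyacian; span 2067.55 million years

Match each age against the start–end ranges in the excerpt: A = 7 Ma → Neogene (23.03–2.58); B = 64.7 Ma → Paleogene (66–23.03); C = 0.45 Ma → Quaternary (2.58–0); D = 149.3 Ma → Jurassic (201.4–145); E = 2068 Ma → Rhyacian (2300–2050).
The largest age is 2068 Ma and the smallest is 0.45 Ma; their difference is 2067.55 Myr.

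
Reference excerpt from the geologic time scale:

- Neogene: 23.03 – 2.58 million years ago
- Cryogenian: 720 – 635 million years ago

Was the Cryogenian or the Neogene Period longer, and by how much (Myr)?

Cryogenian: 720 − 635 = 85 Myr.
Neogene: 23.03 − 2.58 = 20.45 Myr.
Difference: 85 − 20.45 = 64.55 Myr, so the Cryogenian was longer.

Cryogenian, by 64.55 million years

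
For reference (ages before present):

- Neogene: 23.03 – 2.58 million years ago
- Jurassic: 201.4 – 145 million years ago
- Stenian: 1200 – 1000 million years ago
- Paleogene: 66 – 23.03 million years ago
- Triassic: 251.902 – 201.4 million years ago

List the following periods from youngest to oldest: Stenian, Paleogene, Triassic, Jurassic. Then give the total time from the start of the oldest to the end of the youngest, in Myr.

Paleogene, Jurassic, Triassic, Stenian; total span 1176.97 Myr

From the excerpt: Stenian 1200–1000; Paleogene 66–23.03; Triassic 251.902–201.4; Jurassic 201.4–145 (Ma).
Larger Ma is earlier, so the oldest is Stenian and the youngest is Paleogene; youngest to oldest: Paleogene, Jurassic, Triassic, Stenian.
Oldest start 1200 minus youngest end 23.03 gives 1176.97 Myr overall.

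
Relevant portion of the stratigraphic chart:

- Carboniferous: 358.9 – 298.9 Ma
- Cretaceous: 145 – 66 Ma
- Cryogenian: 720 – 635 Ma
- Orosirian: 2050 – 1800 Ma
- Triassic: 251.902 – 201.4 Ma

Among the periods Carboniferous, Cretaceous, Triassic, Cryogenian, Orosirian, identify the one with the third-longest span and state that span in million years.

Durations: Carboniferous 60; Cretaceous 79; Triassic 50.502; Cryogenian 85; Orosirian 250 Myr.
Sorted longest-first: Orosirian (250), Cryogenian (85), Cretaceous (79), Carboniferous (60), Triassic (50.502).
The third longest is Cretaceous at 79 Myr.

Cretaceous, 79 million years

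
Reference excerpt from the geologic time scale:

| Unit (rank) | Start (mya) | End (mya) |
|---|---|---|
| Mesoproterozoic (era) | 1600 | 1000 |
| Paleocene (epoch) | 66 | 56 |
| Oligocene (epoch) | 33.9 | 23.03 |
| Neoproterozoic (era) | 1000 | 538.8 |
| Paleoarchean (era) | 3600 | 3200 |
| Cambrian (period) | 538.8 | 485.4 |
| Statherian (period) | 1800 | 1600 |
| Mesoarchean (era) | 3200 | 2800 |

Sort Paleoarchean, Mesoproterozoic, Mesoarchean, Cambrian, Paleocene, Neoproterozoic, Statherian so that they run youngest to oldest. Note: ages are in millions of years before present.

Sorting by start age (ascending Ma, since larger Ma = older): Paleocene began 66, Cambrian began 538.8, Neoproterozoic began 1000, Mesoproterozoic began 1600, Statherian began 1800, Mesoarchean began 3200, Paleoarchean began 3600.

Paleocene → Cambrian → Neoproterozoic → Mesoproterozoic → Statherian → Mesoarchean → Paleoarchean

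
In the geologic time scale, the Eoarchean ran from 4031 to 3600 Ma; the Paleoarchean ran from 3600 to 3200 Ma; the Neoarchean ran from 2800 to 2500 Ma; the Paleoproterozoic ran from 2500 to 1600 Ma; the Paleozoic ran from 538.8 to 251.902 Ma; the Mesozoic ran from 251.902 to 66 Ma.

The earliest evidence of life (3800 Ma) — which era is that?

3800 Ma lies between 4031 and 3600 Ma, so it falls in the Eoarchean.

Eoarchean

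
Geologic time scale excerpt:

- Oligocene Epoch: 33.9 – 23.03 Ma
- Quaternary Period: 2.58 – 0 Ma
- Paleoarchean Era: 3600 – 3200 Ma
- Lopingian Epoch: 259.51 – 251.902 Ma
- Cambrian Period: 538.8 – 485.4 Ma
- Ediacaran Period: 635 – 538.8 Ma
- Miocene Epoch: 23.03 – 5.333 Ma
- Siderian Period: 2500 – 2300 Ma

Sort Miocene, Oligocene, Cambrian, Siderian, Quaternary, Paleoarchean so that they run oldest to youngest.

Read off each span (Ma): Miocene 23.03–5.333; Oligocene 33.9–23.03; Cambrian 538.8–485.4; Siderian 2500–2300; Quaternary 2.58–0; Paleoarchean 3600–3200.
Larger Ma is older, so oldest→youngest is Paleoarchean, Siderian, Cambrian, Oligocene, Miocene, Quaternary.

Paleoarchean, Siderian, Cambrian, Oligocene, Miocene, Quaternary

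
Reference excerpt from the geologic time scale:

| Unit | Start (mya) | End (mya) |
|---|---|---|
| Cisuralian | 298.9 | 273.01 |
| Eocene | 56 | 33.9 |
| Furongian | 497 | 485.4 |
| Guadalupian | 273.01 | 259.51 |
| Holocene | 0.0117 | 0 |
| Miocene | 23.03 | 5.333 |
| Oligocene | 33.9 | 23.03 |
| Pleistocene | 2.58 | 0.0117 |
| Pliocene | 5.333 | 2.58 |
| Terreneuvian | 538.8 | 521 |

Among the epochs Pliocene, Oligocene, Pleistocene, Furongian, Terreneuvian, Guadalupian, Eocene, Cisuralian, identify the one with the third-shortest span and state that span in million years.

Start − end for each: Pliocene 5.333 − 2.58 = 2.753; Oligocene 33.9 − 23.03 = 10.87; Pleistocene 2.58 − 0.0117 = 2.5683; Furongian 497 − 485.4 = 11.6; Terreneuvian 538.8 − 521 = 17.8; Guadalupian 273.01 − 259.51 = 13.5; Eocene 56 − 33.9 = 22.1; Cisuralian 298.9 − 273.01 = 25.89.
Ranking these from shortest: Pleistocene < Pliocene < Oligocene < Furongian < Guadalupian < Terreneuvian < Eocene < Cisuralian.
Position 3 in that ranking is Oligocene, which lasted 10.87 Myr.

Oligocene, 10.87 million years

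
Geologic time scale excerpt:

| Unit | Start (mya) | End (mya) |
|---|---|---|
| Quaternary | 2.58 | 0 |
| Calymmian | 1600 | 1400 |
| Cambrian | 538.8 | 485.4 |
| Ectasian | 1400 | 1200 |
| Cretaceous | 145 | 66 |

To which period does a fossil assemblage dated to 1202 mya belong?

Ectasian

1202 Ma lies between 1400 and 1200 Ma, so it falls in the Ectasian.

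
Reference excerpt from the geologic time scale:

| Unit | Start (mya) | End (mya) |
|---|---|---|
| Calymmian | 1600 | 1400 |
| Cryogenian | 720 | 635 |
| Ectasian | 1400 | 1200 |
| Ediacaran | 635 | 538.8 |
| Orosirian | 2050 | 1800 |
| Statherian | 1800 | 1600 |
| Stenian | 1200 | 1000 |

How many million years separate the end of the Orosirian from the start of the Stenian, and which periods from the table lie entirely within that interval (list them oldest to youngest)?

The Orosirian closes at 1800 Ma and the Stenian opens at 1200 Ma, so the interval is 1800 − 1200 = 600 Myr.
A period fits inside if it starts at or after 1800 Ma and ends at or before 1200 Ma; oldest first that gives Statherian, Calymmian, Ectasian.

600 million years; Statherian, Calymmian, Ectasian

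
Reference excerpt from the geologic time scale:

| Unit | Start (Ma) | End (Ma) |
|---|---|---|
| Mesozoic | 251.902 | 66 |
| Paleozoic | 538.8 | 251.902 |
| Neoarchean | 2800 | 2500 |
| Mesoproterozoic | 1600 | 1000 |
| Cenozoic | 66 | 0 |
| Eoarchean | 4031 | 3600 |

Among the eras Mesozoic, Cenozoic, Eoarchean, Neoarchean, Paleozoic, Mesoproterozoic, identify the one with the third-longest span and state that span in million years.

Neoarchean, 300 million years

Durations: Mesozoic 185.902; Cenozoic 66; Eoarchean 431; Neoarchean 300; Paleozoic 286.898; Mesoproterozoic 600 Myr.
Sorted longest-first: Mesoproterozoic (600), Eoarchean (431), Neoarchean (300), Paleozoic (286.898), Mesozoic (185.902), Cenozoic (66).
The third longest is Neoarchean at 300 Myr.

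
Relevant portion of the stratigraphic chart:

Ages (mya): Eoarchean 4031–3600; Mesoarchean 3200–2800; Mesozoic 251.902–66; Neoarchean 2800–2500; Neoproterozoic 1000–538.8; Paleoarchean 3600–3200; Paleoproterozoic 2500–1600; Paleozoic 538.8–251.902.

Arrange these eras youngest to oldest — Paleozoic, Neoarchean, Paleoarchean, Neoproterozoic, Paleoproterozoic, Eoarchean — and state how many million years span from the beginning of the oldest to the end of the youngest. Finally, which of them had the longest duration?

Paleozoic, Neoproterozoic, Paleoproterozoic, Neoarchean, Paleoarchean, Eoarchean; total span 3779.098 Myr; longest is Paleoproterozoic

From the excerpt: Paleozoic 538.8–251.902; Neoarchean 2800–2500; Paleoarchean 3600–3200; Neoproterozoic 1000–538.8; Paleoproterozoic 2500–1600; Eoarchean 4031–3600 (Ma).
Larger Ma is earlier, so the oldest is Eoarchean and the youngest is Paleozoic; youngest to oldest: Paleozoic, Neoproterozoic, Paleoproterozoic, Neoarchean, Paleoarchean, Eoarchean.
Oldest start 4031 minus youngest end 251.902 gives 3779.098 Myr overall.
Individual lengths (start − end): Paleoproterozoic 900; Neoproterozoic 461.2; Eoarchean 431; Neoarchean 300; Paleoarchean 400; Paleozoic 286.898. The largest is Paleoproterozoic at 900 Myr.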